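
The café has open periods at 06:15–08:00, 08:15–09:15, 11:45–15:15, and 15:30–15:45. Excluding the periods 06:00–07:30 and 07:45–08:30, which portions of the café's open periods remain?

06:15-08:00 with B removed leaves 07:30-07:45.
08:15-09:15 with B removed leaves 08:30-09:15.
11:45-15:15 is untouched.
15:30-15:45 is untouched.

07:30-07:45, 08:30-09:15, 11:45-15:15, 15:30-15:45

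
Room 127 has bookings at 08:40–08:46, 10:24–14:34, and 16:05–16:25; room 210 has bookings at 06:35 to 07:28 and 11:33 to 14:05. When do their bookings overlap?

11:33–14:05

08:40–08:46 meets no B interval.
10:24–14:34 ∩ B → 11:33–14:05.
16:05–16:25 meets no B interval.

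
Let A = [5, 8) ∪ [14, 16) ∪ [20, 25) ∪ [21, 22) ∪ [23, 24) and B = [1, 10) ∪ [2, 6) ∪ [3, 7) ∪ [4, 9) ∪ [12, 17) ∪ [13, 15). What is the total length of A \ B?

Merge the first list: [5, 8), [14, 16), [20, 25).
Merge the second list: [1, 10), [12, 17).
A \ B = [20, 25).
Total: 5.

5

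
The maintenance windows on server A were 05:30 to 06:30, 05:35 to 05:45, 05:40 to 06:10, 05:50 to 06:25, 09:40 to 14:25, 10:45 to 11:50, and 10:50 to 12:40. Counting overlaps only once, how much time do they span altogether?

5 h 45 min

Merged: 05:30–06:30, 09:40–14:25.
Lengths: 1 h + 4 h 45 min = 5 h 45 min.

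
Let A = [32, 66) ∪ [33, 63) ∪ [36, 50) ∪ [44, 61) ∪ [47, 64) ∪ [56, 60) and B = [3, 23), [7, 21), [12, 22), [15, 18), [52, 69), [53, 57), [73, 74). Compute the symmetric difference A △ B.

Merge the first list: [32, 66).
Merge the second list: [3, 23), [52, 69), [73, 74).
A but not B: [32, 52).
B but not A: [3, 23), [66, 69), [73, 74).
Combining gives A △ B.

[3, 23) ∪ [32, 52) ∪ [66, 69) ∪ [73, 74)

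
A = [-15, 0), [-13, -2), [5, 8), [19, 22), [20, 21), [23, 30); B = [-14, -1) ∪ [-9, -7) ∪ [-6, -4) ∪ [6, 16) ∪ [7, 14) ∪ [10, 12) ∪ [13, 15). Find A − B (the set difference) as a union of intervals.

[-15, -14) ∪ [-1, 0) ∪ [5, 6) ∪ [19, 22) ∪ [23, 30)

A, merged: [-15, 0), [5, 8), [19, 22), [23, 30).
B, merged: [-14, -1), [6, 16).
[-15, 0) with B removed leaves [-15, -14), [-1, 0).
[5, 8) with B removed leaves [5, 6).
[19, 22) is untouched.
[23, 30) is untouched.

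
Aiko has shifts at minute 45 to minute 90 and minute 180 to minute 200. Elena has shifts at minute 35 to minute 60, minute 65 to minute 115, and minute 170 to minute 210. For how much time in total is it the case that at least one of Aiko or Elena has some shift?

120 minutes

A ∪ B = minute 35 to minute 115, minute 170 to minute 210.
Total: 80 minutes + 40 minutes = 120 minutes.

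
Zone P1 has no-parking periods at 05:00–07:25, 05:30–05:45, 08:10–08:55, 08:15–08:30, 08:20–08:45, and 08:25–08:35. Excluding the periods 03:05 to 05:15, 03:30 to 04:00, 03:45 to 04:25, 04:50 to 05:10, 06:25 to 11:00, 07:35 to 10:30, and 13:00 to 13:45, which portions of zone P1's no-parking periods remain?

05:15–06:25

Merge the first list: 05:00–07:25, 08:10–08:55.
Merge the second list: 03:05–05:15, 06:25–11:00, 13:00–13:45.
05:00–07:25 minus B → 05:15–06:25.
08:10–08:55: fully covered by B → removed.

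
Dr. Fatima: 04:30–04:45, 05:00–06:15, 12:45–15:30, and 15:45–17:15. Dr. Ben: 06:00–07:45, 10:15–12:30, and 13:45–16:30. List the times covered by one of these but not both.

A but not B: 04:30–04:45, 05:00–06:00, 12:45–13:45, 16:30–17:15.
B but not A: 06:15–07:45, 10:15–12:30, 15:30–15:45.
Combining gives A △ B.

04:30–04:45, 05:00–06:00, 06:15–07:45, 10:15–12:30, 12:45–13:45, 15:30–15:45, 16:30–17:15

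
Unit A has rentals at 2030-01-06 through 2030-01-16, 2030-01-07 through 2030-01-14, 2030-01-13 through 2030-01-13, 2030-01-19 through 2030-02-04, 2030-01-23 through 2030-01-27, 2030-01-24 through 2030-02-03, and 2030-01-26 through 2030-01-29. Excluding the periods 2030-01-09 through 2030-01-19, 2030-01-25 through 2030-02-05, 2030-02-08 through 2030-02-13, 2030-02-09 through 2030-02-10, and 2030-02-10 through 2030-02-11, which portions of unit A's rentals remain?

First set merges to 2030-01-06 through 2030-01-16, 2030-01-19 through 2030-02-04.
Second set merges to 2030-01-09 through 2030-01-19, 2030-01-25 through 2030-02-05, 2030-02-08 through 2030-02-13.
2030-01-06 through 2030-01-16 \ B = 2030-01-06 through 2030-01-08.
2030-01-19 through 2030-02-04 \ B = 2030-01-20 through 2030-01-24.

2030-01-06 through 2030-01-08, 2030-01-20 through 2030-01-24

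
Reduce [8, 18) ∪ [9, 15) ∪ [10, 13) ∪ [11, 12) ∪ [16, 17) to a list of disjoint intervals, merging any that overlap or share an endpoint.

[9, 15) overlaps/touches [8, 18) → extend to [8, 18).
[10, 13) overlaps/touches [8, 18) → extend to [8, 18).
[11, 12) overlaps/touches [8, 18) → extend to [8, 18).
[16, 17) overlaps/touches [8, 18) → extend to [8, 18).

[8, 18)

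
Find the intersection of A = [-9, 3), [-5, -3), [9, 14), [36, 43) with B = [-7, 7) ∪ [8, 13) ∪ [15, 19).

[-7, 3) ∪ [9, 13)

Merge the first list: [-9, 3), [9, 14), [36, 43).
[-9, 3) ∩ B → [-7, 3).
[9, 14) ∩ B → [9, 13).
[36, 43) meets no B interval.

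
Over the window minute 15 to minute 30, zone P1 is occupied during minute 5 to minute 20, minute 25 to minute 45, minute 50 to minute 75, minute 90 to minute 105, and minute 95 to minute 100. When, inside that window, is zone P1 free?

The merged coverage is minute 5 to minute 20, minute 25 to minute 45, minute 50 to minute 75, minute 90 to minute 105.
Complement within minute 15 to minute 30: minute 20 to minute 25.

minute 20 to minute 25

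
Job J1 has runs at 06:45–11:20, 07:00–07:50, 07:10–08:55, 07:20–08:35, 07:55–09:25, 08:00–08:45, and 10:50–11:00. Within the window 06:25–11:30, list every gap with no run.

After merging, the occupied span is 06:45-11:20.
Complement within 06:25-11:30: 06:25-06:45, 11:20-11:30.

06:25-06:45, 11:20-11:30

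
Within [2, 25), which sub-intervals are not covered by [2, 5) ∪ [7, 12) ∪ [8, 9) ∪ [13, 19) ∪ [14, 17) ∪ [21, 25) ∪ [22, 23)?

[5, 7) ∪ [12, 13) ∪ [19, 21)

The merged coverage is [2, 5), [7, 12), [13, 19), [21, 25).
Complement within [2, 25): [5, 7), [12, 13), [19, 21).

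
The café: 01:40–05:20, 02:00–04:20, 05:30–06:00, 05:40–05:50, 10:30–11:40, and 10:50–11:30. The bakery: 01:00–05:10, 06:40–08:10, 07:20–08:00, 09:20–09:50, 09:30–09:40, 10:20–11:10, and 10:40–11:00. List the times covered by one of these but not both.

01:00–01:40, 05:10–05:20, 05:30–06:00, 06:40–08:10, 09:20–09:50, 10:20–10:30, 11:10–11:40

Merge the first list: 01:40–05:20, 05:30–06:00, 10:30–11:40.
Merge the second list: 01:00–05:10, 06:40–08:10, 09:20–09:50, 10:20–11:10.
Only in the first: 05:10–05:20, 05:30–06:00, 11:10–11:40.
Only in the second: 01:00–01:40, 06:40–08:10, 09:20–09:50, 10:20–10:30.
Together these are the periods covered by exactly one.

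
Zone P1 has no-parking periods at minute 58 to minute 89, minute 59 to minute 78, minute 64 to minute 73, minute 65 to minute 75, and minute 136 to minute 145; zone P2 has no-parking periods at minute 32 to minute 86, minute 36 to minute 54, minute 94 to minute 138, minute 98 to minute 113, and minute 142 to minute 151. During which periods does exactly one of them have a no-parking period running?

A, merged: minute 58 to minute 89, minute 136 to minute 145.
B, merged: minute 32 to minute 86, minute 94 to minute 138, minute 142 to minute 151.
Only in the first: minute 86 to minute 89, minute 138 to minute 142.
Only in the second: minute 32 to minute 58, minute 94 to minute 136, minute 145 to minute 151.
Together these are the periods covered by exactly one.

minute 32 to minute 58, minute 86 to minute 89, minute 94 to minute 136, minute 138 to minute 142, minute 145 to minute 151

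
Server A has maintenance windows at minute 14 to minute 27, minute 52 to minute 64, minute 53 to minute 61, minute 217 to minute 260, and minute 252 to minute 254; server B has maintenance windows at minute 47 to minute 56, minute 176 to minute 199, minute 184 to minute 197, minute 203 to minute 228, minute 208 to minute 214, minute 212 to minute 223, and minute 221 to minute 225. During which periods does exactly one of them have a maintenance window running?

minute 14 to minute 27, minute 47 to minute 52, minute 56 to minute 64, minute 176 to minute 199, minute 203 to minute 217, minute 228 to minute 260

A, merged: minute 14 to minute 27, minute 52 to minute 64, minute 217 to minute 260.
B, merged: minute 47 to minute 56, minute 176 to minute 199, minute 203 to minute 228.
Only in the first: minute 14 to minute 27, minute 56 to minute 64, minute 228 to minute 260.
Only in the second: minute 47 to minute 52, minute 176 to minute 199, minute 203 to minute 217.
Together these are the periods covered by exactly one.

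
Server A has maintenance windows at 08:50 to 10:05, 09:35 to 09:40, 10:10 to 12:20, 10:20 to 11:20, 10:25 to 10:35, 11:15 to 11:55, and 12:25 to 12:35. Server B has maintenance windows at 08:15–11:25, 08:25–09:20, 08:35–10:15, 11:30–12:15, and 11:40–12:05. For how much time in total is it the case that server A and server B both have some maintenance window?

First set merges to 08:50-10:05, 10:10-12:20, 12:25-12:35.
Second set merges to 08:15-11:25, 11:30-12:15.
A ∩ B = 08:50-10:05, 10:10-11:25, 11:30-12:15.
Total: 1 h 15 min + 1 h 15 min + 45 min = 3 h 15 min.

3 h 15 min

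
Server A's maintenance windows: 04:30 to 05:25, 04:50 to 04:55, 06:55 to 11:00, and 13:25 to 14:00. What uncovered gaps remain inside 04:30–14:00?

05:25–06:55, 11:00–13:25

The merged coverage is 04:30–05:25, 06:55–11:00, 13:25–14:00.
Uncovered inside 04:30–14:00: 05:25–06:55, 11:00–13:25.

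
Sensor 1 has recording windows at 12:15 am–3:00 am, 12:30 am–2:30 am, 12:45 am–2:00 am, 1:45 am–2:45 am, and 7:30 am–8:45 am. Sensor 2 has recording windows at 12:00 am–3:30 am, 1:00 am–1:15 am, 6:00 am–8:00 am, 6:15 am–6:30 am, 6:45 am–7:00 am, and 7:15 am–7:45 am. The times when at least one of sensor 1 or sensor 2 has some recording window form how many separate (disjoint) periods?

A, merged: 12:15 am-3:00 am, 7:30 am-8:45 am.
B, merged: 12:00 am-3:30 am, 6:00 am-8:00 am.
A ∪ B = 12:00 am-3:30 am, 6:00 am-8:45 am.
That is 2 disjoint pieces.

2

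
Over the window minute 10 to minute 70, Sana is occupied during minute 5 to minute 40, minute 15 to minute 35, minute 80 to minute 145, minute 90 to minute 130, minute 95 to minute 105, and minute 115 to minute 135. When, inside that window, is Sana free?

minute 40 to minute 70

Covered (merged): minute 5 to minute 40, minute 80 to minute 145.
Complement within minute 10 to minute 70: minute 40 to minute 70.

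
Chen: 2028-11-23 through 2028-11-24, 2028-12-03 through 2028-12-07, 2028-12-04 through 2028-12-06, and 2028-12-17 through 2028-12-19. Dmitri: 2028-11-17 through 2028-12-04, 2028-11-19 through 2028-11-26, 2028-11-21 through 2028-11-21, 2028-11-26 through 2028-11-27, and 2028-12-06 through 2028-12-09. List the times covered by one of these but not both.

A, merged: 2028-11-23 through 2028-11-24, 2028-12-03 through 2028-12-07, 2028-12-17 through 2028-12-19.
B, merged: 2028-11-17 through 2028-12-04, 2028-12-06 through 2028-12-09.
A but not B: 2028-12-05 through 2028-12-05, 2028-12-17 through 2028-12-19.
B but not A: 2028-11-17 through 2028-11-22, 2028-11-25 through 2028-12-02, 2028-12-08 through 2028-12-09.
Combining gives A △ B.

2028-11-17 through 2028-11-22, 2028-11-25 through 2028-12-02, 2028-12-05 through 2028-12-05, 2028-12-08 through 2028-12-09, 2028-12-17 through 2028-12-19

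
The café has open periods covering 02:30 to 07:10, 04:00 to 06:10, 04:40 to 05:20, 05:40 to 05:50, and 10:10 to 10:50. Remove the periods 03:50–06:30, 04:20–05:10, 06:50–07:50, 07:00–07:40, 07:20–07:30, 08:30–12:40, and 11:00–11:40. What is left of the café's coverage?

Merge the first list: 02:30-07:10, 10:10-10:50.
Merge the second list: 03:50-06:30, 06:50-07:50, 08:30-12:40.
02:30-07:10 minus B → 02:30-03:50, 06:30-06:50.
10:10-10:50: fully covered by B → removed.

02:30-03:50, 06:30-06:50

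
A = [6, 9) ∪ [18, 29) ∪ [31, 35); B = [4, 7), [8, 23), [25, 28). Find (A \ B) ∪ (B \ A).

[4, 6) ∪ [7, 8) ∪ [9, 18) ∪ [23, 25) ∪ [28, 29) ∪ [31, 35)

Only in the first: [7, 8), [23, 25), [28, 29), [31, 35).
Only in the second: [4, 6), [9, 18).
Together these are the periods covered by exactly one.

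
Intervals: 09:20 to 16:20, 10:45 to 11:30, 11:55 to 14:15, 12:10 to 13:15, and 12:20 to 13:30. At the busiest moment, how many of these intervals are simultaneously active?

4

At 12:20, 4 of the intervals are simultaneously active.
No point has more.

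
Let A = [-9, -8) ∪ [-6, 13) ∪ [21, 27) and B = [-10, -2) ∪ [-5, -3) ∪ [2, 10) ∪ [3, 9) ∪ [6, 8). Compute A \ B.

Second set merges to [-10, -2), [2, 10).
[-9, -8) lies entirely inside B → drops out.
[-6, 13) with B removed leaves [-2, 2), [10, 13).
[21, 27) is untouched.

[-2, 2) ∪ [10, 13) ∪ [21, 27)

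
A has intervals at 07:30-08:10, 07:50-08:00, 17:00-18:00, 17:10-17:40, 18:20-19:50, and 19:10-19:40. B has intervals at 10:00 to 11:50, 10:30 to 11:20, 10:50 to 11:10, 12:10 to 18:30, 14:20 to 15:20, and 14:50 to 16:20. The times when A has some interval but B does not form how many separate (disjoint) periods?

2

First set merges to 07:30-08:10, 17:00-18:00, 18:20-19:50.
Second set merges to 10:00-11:50, 12:10-18:30.
A \ B = 07:30-08:10, 18:30-19:50.
That is 2 disjoint pieces.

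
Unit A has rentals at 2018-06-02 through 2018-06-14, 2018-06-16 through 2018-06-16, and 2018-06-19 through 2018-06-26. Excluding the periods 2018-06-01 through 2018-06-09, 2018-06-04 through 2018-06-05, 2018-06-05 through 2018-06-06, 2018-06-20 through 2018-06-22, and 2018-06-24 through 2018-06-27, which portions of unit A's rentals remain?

2018-06-10 through 2018-06-14, 2018-06-16 through 2018-06-16, 2018-06-19 through 2018-06-19, 2018-06-23 through 2018-06-23

Merge the second list: 2018-06-01 through 2018-06-09, 2018-06-20 through 2018-06-22, 2018-06-24 through 2018-06-27.
2018-06-02 through 2018-06-14 minus B → 2018-06-10 through 2018-06-14.
2018-06-16 through 2018-06-16: no B overlap → unchanged.
2018-06-19 through 2018-06-26 minus B → 2018-06-19 through 2018-06-19, 2018-06-23 through 2018-06-23.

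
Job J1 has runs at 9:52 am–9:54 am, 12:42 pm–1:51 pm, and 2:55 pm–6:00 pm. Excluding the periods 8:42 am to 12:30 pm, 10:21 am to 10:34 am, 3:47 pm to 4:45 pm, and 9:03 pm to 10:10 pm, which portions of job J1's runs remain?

Second set merges to 8:42 am–12:30 pm, 3:47 pm–4:45 pm, 9:03 pm–10:10 pm.
9:52 am–9:54 am lies entirely inside B → drops out.
12:42 pm–1:51 pm is untouched.
2:55 pm–6:00 pm with B removed leaves 2:55 pm–3:47 pm, 4:45 pm–6:00 pm.

12:42 pm–1:51 pm, 2:55 pm–3:47 pm, 4:45 pm–6:00 pm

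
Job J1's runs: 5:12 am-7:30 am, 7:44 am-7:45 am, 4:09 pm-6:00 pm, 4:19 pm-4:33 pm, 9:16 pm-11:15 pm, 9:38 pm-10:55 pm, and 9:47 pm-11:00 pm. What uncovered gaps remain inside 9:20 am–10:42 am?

Covered (merged): 5:12 am–7:30 am, 7:44 am–7:45 am, 4:09 pm–6:00 pm, 9:16 pm–11:15 pm.
Uncovered inside 9:20 am–10:42 am: 9:20 am–10:42 am.

9:20 am–10:42 am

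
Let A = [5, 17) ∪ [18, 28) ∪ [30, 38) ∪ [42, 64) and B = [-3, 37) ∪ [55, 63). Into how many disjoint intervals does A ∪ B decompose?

A ∪ B = [-3, 38), [42, 64).
That is 2 disjoint pieces.

2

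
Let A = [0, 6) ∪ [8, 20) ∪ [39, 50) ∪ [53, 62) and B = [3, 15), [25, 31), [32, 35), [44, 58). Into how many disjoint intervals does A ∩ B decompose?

4

A ∩ B = [3, 6), [8, 15), [44, 50), [53, 58).
That is 4 disjoint pieces.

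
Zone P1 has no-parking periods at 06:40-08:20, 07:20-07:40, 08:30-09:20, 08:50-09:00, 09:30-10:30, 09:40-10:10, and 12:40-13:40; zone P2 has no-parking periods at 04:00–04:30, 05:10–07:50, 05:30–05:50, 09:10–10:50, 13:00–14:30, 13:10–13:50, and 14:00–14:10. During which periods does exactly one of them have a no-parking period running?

04:00-04:30, 05:10-06:40, 07:50-08:20, 08:30-09:10, 09:20-09:30, 10:30-10:50, 12:40-13:00, 13:40-14:30

First set merges to 06:40-08:20, 08:30-09:20, 09:30-10:30, 12:40-13:40.
Second set merges to 04:00-04:30, 05:10-07:50, 09:10-10:50, 13:00-14:30.
A \ B = 07:50-08:20, 08:30-09:10, 12:40-13:00.
B \ A = 04:00-04:30, 05:10-06:40, 09:20-09:30, 10:30-10:50, 13:40-14:30.
Union of the two gives the symmetric difference.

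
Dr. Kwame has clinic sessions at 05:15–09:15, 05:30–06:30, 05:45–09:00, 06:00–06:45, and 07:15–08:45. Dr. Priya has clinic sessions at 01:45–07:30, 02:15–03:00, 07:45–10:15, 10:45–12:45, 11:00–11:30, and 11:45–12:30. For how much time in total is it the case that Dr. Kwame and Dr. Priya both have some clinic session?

A, merged: 05:15–09:15.
B, merged: 01:45–07:30, 07:45–10:15, 10:45–12:45.
A ∩ B = 05:15–07:30, 07:45–09:15.
Total: 2 h 15 min + 1 h 30 min = 3 h 45 min.

3 h 45 min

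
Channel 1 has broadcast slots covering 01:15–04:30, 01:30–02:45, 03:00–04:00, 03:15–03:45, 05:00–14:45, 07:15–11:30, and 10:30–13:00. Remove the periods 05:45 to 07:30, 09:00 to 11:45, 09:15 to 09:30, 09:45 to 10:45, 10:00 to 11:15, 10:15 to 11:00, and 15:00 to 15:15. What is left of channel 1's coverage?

First set merges to 01:15–04:30, 05:00–14:45.
Second set merges to 05:45–07:30, 09:00–11:45, 15:00–15:15.
01:15–04:30 is untouched.
05:00–14:45 with B removed leaves 05:00–05:45, 07:30–09:00, 11:45–14:45.

01:15–04:30, 05:00–05:45, 07:30–09:00, 11:45–14:45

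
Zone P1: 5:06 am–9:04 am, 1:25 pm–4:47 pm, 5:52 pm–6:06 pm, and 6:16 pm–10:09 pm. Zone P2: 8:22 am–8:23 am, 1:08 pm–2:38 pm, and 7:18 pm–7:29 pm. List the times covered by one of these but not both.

A but not B: 5:06 am-8:22 am, 8:23 am-9:04 am, 2:38 pm-4:47 pm, 5:52 pm-6:06 pm, 6:16 pm-7:18 pm, 7:29 pm-10:09 pm.
B but not A: 1:08 pm-1:25 pm.
Combining gives A △ B.

5:06 am-8:22 am, 8:23 am-9:04 am, 1:08 pm-1:25 pm, 2:38 pm-4:47 pm, 5:52 pm-6:06 pm, 6:16 pm-7:18 pm, 7:29 pm-10:09 pm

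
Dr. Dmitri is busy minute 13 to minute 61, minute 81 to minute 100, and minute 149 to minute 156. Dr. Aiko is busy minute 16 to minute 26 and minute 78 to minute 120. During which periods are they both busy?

minute 16 to minute 26, minute 81 to minute 100

minute 13 to minute 61 meets the second set on minute 16 to minute 26.
minute 81 to minute 100 meets the second set on minute 81 to minute 100.
minute 149 to minute 156: no overlap with the second set.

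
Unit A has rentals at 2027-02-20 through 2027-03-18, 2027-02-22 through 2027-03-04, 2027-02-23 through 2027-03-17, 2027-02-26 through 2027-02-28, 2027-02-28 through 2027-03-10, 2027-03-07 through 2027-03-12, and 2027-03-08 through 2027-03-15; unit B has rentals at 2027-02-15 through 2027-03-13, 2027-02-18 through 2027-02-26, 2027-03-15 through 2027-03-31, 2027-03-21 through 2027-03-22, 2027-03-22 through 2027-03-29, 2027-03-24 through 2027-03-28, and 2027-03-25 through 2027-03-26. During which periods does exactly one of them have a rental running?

First set merges to 2027-02-20 through 2027-03-18.
Second set merges to 2027-02-15 through 2027-03-13, 2027-03-15 through 2027-03-31.
A \ B = 2027-03-14 through 2027-03-14.
B \ A = 2027-02-15 through 2027-02-19, 2027-03-19 through 2027-03-31.
Union of the two gives the symmetric difference.

2027-02-15 through 2027-02-19, 2027-03-14 through 2027-03-14, 2027-03-19 through 2027-03-31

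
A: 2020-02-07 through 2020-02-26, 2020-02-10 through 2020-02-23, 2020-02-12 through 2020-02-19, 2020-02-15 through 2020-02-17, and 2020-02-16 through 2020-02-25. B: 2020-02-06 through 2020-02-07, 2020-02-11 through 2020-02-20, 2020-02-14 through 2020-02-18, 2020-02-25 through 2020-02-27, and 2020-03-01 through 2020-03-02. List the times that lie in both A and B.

2020-02-07 through 2020-02-07, 2020-02-11 through 2020-02-20, 2020-02-25 through 2020-02-26

Merge the first list: 2020-02-07 through 2020-02-26.
Merge the second list: 2020-02-06 through 2020-02-07, 2020-02-11 through 2020-02-20, 2020-02-25 through 2020-02-27, 2020-03-01 through 2020-03-02.
2020-02-07 through 2020-02-26 meets the second set on 2020-02-07 through 2020-02-07, 2020-02-11 through 2020-02-20, 2020-02-25 through 2020-02-26.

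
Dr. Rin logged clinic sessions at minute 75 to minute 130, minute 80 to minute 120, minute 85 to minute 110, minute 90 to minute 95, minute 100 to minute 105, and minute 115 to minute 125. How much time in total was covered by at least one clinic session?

Merged: minute 75 to minute 130.
Length: 55 minutes.

55 minutes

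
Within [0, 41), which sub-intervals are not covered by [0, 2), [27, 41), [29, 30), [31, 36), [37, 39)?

[2, 27)

After merging, the occupied span is [0, 2), [27, 41).
Gaps within [0, 41): [2, 27).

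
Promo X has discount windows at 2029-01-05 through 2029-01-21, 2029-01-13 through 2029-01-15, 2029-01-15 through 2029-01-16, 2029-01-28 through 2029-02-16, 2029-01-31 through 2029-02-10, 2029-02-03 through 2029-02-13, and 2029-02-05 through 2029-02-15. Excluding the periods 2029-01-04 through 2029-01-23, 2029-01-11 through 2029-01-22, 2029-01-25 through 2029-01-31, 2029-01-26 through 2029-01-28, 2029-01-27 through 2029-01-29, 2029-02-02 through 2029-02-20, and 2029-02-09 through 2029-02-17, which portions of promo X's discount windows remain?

2029-02-01 through 2029-02-01

Merge the first list: 2029-01-05 through 2029-01-21, 2029-01-28 through 2029-02-16.
Merge the second list: 2029-01-04 through 2029-01-23, 2029-01-25 through 2029-01-31, 2029-02-02 through 2029-02-20.
2029-01-05 through 2029-01-21: entirely removed.
2029-01-28 through 2029-02-16 \ B = 2029-02-01 through 2029-02-01.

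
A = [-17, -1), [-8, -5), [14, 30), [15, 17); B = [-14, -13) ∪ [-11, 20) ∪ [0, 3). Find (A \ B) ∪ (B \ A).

A, merged: [-17, -1), [14, 30).
B, merged: [-14, -13), [-11, 20).
A but not B: [-17, -14), [-13, -11), [20, 30).
B but not A: [-1, 14).
Combining gives A △ B.

[-17, -14) ∪ [-13, -11) ∪ [-1, 14) ∪ [20, 30)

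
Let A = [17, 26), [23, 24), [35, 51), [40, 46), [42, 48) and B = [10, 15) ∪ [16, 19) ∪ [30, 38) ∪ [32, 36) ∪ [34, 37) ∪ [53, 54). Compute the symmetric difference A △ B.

A, merged: [17, 26), [35, 51).
B, merged: [10, 15), [16, 19), [30, 38), [53, 54).
A \ B = [19, 26), [38, 51).
B \ A = [10, 15), [16, 17), [30, 35), [53, 54).
Union of the two gives the symmetric difference.

[10, 15) ∪ [16, 17) ∪ [19, 26) ∪ [30, 35) ∪ [38, 51) ∪ [53, 54)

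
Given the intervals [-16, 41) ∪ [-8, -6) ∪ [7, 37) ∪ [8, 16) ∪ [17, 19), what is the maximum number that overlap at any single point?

Sweep endpoints in order; track running count of active intervals.
Peak of 3 reached at 8.

3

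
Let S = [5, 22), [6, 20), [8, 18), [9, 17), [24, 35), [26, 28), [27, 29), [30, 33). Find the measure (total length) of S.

Merged: [5, 22), [24, 35).
Lengths: 17 + 11 = 28.

28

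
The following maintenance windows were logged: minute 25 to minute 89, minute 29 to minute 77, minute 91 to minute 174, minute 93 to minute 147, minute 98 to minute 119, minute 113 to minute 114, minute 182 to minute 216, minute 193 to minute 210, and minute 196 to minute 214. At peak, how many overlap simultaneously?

4

Sweep endpoints in order; track running count of active intervals.
Peak of 4 reached at minute 113.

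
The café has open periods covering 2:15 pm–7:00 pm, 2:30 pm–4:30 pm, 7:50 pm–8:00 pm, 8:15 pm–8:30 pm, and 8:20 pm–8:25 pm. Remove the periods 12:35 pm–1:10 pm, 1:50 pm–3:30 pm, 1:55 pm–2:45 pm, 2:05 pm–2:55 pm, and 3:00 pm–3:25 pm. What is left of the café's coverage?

A, merged: 2:15 pm–7:00 pm, 7:50 pm–8:00 pm, 8:15 pm–8:30 pm.
B, merged: 12:35 pm–1:10 pm, 1:50 pm–3:30 pm.
2:15 pm–7:00 pm minus B → 3:30 pm–7:00 pm.
7:50 pm–8:00 pm: no B overlap → unchanged.
8:15 pm–8:30 pm: no B overlap → unchanged.

3:30 pm–7:00 pm, 7:50 pm–8:00 pm, 8:15 pm–8:30 pm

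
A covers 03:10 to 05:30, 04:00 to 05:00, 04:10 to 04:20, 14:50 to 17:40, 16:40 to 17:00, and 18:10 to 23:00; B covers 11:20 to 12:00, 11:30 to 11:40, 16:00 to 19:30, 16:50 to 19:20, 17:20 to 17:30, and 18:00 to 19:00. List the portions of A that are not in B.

03:10–05:30, 14:50–16:00, 19:30–23:00

Merge the first list: 03:10–05:30, 14:50–17:40, 18:10–23:00.
Merge the second list: 11:20–12:00, 16:00–19:30.
03:10–05:30 is untouched.
14:50–17:40 with B removed leaves 14:50–16:00.
18:10–23:00 with B removed leaves 19:30–23:00.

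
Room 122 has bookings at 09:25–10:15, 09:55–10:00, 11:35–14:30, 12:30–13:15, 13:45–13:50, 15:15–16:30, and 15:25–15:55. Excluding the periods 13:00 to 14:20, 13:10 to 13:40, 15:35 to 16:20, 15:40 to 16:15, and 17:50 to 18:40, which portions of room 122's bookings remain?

First set merges to 09:25-10:15, 11:35-14:30, 15:15-16:30.
Second set merges to 13:00-14:20, 15:35-16:20, 17:50-18:40.
09:25-10:15: no B overlap → unchanged.
11:35-14:30 minus B → 11:35-13:00, 14:20-14:30.
15:15-16:30 minus B → 15:15-15:35, 16:20-16:30.

09:25-10:15, 11:35-13:00, 14:20-14:30, 15:15-15:35, 16:20-16:30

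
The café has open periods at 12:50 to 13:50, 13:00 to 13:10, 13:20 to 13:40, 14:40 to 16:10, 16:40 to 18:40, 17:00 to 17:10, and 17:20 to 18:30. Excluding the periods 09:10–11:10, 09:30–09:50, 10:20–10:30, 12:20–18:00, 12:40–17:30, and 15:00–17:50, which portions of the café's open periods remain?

First set merges to 12:50–13:50, 14:40–16:10, 16:40–18:40.
Second set merges to 09:10–11:10, 12:20–18:00.
12:50–13:50 lies entirely inside B → drops out.
14:40–16:10 lies entirely inside B → drops out.
16:40–18:40 with B removed leaves 18:00–18:40.

18:00–18:40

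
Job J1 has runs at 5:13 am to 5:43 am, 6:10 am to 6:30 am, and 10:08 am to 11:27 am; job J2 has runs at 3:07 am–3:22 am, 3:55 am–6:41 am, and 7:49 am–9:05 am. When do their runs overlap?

5:13 am–5:43 am, 6:10 am–6:30 am

5:13 am–5:43 am overlaps B on 5:13 am–5:43 am.
6:10 am–6:30 am overlaps B on 6:10 am–6:30 am.
10:08 am–11:27 am falls entirely outside B.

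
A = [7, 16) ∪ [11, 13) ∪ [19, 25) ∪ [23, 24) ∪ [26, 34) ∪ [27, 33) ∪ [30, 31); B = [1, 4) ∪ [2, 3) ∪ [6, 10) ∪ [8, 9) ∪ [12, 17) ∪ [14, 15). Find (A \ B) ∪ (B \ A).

[1, 4) ∪ [6, 7) ∪ [10, 12) ∪ [16, 17) ∪ [19, 25) ∪ [26, 34)

First set merges to [7, 16), [19, 25), [26, 34).
Second set merges to [1, 4), [6, 10), [12, 17).
Only in the first: [10, 12), [19, 25), [26, 34).
Only in the second: [1, 4), [6, 7), [16, 17).
Together these are the periods covered by exactly one.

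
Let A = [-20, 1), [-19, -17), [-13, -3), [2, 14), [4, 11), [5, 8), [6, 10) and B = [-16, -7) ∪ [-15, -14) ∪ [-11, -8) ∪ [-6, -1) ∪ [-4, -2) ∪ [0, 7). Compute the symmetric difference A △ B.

[-20, -16) ∪ [-7, -6) ∪ [-1, 0) ∪ [1, 2) ∪ [7, 14)

First set merges to [-20, 1), [2, 14).
Second set merges to [-16, -7), [-6, -1), [0, 7).
Only in the first: [-20, -16), [-7, -6), [-1, 0), [7, 14).
Only in the second: [1, 2).
Together these are the periods covered by exactly one.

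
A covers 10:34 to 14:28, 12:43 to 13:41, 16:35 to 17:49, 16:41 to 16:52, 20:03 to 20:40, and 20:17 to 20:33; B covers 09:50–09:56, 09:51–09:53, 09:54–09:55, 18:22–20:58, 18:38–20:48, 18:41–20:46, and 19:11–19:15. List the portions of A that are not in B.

Merge the first list: 10:34–14:28, 16:35–17:49, 20:03–20:40.
Merge the second list: 09:50–09:56, 18:22–20:58.
10:34–14:28: no B overlap → unchanged.
16:35–17:49: no B overlap → unchanged.
20:03–20:40: fully covered by B → removed.

10:34–14:28, 16:35–17:49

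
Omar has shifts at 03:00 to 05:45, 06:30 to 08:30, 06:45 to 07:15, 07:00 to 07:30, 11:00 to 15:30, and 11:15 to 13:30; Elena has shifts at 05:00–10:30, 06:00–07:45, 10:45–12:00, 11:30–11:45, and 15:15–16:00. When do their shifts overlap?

05:00-05:45, 06:30-08:30, 11:00-12:00, 15:15-15:30

Merge the first list: 03:00-05:45, 06:30-08:30, 11:00-15:30.
Merge the second list: 05:00-10:30, 10:45-12:00, 15:15-16:00.
03:00-05:45 meets the second set on 05:00-05:45.
06:30-08:30 meets the second set on 06:30-08:30.
11:00-15:30 meets the second set on 11:00-12:00, 15:15-15:30.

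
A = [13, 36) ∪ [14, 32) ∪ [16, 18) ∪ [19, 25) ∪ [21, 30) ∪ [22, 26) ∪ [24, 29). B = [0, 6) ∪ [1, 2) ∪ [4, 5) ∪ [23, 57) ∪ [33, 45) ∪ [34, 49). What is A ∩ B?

[23, 36)

A, merged: [13, 36).
B, merged: [0, 6), [23, 57).
[13, 36) overlaps B on [23, 36).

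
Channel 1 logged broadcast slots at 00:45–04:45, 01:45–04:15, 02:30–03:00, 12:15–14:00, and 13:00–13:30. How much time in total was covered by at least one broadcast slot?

Merged: 00:45–04:45, 12:15–14:00.
Lengths: 4 h + 1 h 45 min = 5 h 45 min.

5 h 45 min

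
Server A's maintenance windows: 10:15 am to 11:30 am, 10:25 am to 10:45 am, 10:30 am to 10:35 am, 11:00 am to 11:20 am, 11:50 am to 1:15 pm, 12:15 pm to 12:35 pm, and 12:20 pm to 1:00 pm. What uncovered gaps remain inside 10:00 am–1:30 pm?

The merged coverage is 10:15 am-11:30 am, 11:50 am-1:15 pm.
Gaps within 10:00 am-1:30 pm: 10:00 am-10:15 am, 11:30 am-11:50 am, 1:15 pm-1:30 pm.

10:00 am-10:15 am, 11:30 am-11:50 am, 1:15 pm-1:30 pm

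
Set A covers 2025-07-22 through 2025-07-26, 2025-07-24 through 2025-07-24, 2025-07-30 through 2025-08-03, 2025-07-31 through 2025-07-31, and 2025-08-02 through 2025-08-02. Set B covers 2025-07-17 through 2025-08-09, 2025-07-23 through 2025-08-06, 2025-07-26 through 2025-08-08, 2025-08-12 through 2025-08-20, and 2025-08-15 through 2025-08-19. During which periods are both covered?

2025-07-22 through 2025-07-26, 2025-07-30 through 2025-08-03

First set merges to 2025-07-22 through 2025-07-26, 2025-07-30 through 2025-08-03.
Second set merges to 2025-07-17 through 2025-08-09, 2025-08-12 through 2025-08-20.
2025-07-22 through 2025-07-26 overlaps B on 2025-07-22 through 2025-07-26.
2025-07-30 through 2025-08-03 overlaps B on 2025-07-30 through 2025-08-03.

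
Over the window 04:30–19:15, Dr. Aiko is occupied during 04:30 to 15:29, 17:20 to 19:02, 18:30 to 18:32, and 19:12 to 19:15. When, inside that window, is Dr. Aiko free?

15:29–17:20, 19:02–19:12

Covered (merged): 04:30–15:29, 17:20–19:02, 19:12–19:15.
Gaps within 04:30–19:15: 15:29–17:20, 19:02–19:12.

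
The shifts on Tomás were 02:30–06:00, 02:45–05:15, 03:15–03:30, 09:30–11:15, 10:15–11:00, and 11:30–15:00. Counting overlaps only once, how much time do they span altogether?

8 h 45 min

Merged: 02:30-06:00, 09:30-11:15, 11:30-15:00.
Lengths: 3 h 30 min + 1 h 45 min + 3 h 30 min = 8 h 45 min.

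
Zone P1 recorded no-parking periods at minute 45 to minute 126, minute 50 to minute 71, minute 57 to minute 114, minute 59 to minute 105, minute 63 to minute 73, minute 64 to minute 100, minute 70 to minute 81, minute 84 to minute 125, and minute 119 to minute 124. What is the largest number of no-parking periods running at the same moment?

Walk the sorted start/end points keeping a running depth.
The depth first hits 7 at minute 70.

7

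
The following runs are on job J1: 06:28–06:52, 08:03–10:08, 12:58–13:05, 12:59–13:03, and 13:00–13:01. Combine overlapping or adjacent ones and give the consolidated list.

08:03–10:08 is disjoint → start new block.
12:58–13:05 is disjoint → start new block.
12:59–13:03 overlaps/touches 12:58–13:05 → extend to 12:58–13:05.
13:00–13:01 overlaps/touches 12:58–13:05 → extend to 12:58–13:05.

06:28–06:52, 08:03–10:08, 12:58–13:05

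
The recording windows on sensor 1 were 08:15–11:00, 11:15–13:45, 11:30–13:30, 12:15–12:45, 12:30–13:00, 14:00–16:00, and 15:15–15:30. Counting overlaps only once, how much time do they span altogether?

Merged: 08:15-11:00, 11:15-13:45, 14:00-16:00.
Lengths: 2 h 45 min + 2 h 30 min + 2 h = 7 h 15 min.

7 h 15 min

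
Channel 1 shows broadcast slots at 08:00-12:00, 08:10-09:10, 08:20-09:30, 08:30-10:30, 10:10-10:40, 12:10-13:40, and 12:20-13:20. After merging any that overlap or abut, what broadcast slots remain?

08:10-09:10 overlaps/touches 08:00-12:00 → extend to 08:00-12:00.
08:20-09:30 overlaps/touches 08:00-12:00 → extend to 08:00-12:00.
08:30-10:30 overlaps/touches 08:00-12:00 → extend to 08:00-12:00.
10:10-10:40 overlaps/touches 08:00-12:00 → extend to 08:00-12:00.
12:10-13:40 is disjoint → start new block.
12:20-13:20 overlaps/touches 12:10-13:40 → extend to 12:10-13:40.

08:00-12:00, 12:10-13:40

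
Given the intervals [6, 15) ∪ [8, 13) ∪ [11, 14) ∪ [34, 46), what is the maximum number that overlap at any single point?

3

At 11, 3 of the intervals are simultaneously active.
No point has more.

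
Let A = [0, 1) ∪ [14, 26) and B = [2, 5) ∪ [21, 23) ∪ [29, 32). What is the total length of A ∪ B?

19

A ∪ B = [0, 1), [2, 5), [14, 26), [29, 32).
Total: 1 + 3 + 12 + 3 = 19.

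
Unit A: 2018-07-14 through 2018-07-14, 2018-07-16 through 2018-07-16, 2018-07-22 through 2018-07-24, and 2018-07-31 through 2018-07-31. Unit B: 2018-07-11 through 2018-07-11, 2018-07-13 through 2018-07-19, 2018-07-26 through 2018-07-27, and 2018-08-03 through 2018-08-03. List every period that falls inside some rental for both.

2018-07-14 through 2018-07-14 ∩ B → 2018-07-14 through 2018-07-14.
2018-07-16 through 2018-07-16 ∩ B → 2018-07-16 through 2018-07-16.
2018-07-22 through 2018-07-24 meets no B interval.
2018-07-31 through 2018-07-31 meets no B interval.

2018-07-14 through 2018-07-14, 2018-07-16 through 2018-07-16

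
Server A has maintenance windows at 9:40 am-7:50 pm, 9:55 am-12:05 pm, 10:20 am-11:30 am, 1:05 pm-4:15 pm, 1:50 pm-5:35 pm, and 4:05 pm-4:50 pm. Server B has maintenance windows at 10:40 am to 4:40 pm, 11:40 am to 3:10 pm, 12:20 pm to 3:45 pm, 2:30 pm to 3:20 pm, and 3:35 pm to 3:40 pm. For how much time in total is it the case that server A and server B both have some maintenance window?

6 h

A, merged: 9:40 am-7:50 pm.
B, merged: 10:40 am-4:40 pm.
A ∩ B = 10:40 am-4:40 pm.
Total: 6 h.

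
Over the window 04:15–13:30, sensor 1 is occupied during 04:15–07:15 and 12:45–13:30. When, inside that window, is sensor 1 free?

Covered (merged): 04:15–07:15, 12:45–13:30.
Uncovered inside 04:15–13:30: 07:15–12:45.

07:15–12:45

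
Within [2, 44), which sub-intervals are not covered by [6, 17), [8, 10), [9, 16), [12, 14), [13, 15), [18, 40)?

[2, 6) ∪ [17, 18) ∪ [40, 44)

Covered (merged): [6, 17), [18, 40).
Complement within [2, 44): [2, 6), [17, 18), [40, 44).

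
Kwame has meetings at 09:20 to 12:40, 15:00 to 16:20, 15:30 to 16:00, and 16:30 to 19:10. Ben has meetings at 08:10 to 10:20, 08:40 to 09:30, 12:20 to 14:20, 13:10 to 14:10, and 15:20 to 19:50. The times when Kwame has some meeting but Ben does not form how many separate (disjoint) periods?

A, merged: 09:20-12:40, 15:00-16:20, 16:30-19:10.
B, merged: 08:10-10:20, 12:20-14:20, 15:20-19:50.
A \ B = 10:20-12:20, 15:00-15:20.
That is 2 disjoint pieces.

2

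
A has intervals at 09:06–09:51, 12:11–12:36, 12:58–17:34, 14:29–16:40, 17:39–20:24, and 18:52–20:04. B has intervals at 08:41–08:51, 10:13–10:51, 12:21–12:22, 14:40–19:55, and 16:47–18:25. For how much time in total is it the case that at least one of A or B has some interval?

9 h 24 min

A, merged: 09:06–09:51, 12:11–12:36, 12:58–17:34, 17:39–20:24.
B, merged: 08:41–08:51, 10:13–10:51, 12:21–12:22, 14:40–19:55.
A ∪ B = 08:41–08:51, 09:06–09:51, 10:13–10:51, 12:11–12:36, 12:58–20:24.
Total: 10 min + 45 min + 38 min + 25 min + 7 h 26 min = 9 h 24 min.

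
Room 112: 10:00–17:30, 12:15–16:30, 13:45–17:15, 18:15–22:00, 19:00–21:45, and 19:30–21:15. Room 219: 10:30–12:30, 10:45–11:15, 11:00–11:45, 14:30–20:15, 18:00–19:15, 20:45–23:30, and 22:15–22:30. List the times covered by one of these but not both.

Merge the first list: 10:00-17:30, 18:15-22:00.
Merge the second list: 10:30-12:30, 14:30-20:15, 20:45-23:30.
A \ B = 10:00-10:30, 12:30-14:30, 20:15-20:45.
B \ A = 17:30-18:15, 22:00-23:30.
Union of the two gives the symmetric difference.

10:00-10:30, 12:30-14:30, 17:30-18:15, 20:15-20:45, 22:00-23:30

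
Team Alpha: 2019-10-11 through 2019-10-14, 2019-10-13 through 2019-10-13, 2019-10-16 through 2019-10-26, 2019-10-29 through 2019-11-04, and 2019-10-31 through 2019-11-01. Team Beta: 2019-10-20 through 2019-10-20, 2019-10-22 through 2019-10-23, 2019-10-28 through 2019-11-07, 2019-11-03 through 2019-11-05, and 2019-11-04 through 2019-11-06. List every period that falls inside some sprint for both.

A, merged: 2019-10-11 through 2019-10-14, 2019-10-16 through 2019-10-26, 2019-10-29 through 2019-11-04.
B, merged: 2019-10-20 through 2019-10-20, 2019-10-22 through 2019-10-23, 2019-10-28 through 2019-11-07.
2019-10-11 through 2019-10-14 falls entirely outside B.
2019-10-16 through 2019-10-26 overlaps B on 2019-10-20 through 2019-10-20, 2019-10-22 through 2019-10-23.
2019-10-29 through 2019-11-04 overlaps B on 2019-10-29 through 2019-11-04.

2019-10-20 through 2019-10-20, 2019-10-22 through 2019-10-23, 2019-10-29 through 2019-11-04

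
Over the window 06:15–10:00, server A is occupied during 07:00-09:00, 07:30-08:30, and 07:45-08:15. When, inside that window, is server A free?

06:15–07:00, 09:00–10:00

Covered (merged): 07:00–09:00.
Uncovered inside 06:15–10:00: 06:15–07:00, 09:00–10:00.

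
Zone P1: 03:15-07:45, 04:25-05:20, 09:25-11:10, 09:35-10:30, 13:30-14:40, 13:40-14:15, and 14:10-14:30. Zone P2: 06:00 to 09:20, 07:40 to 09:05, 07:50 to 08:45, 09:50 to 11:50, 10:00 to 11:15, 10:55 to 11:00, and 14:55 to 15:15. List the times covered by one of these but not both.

Merge the first list: 03:15-07:45, 09:25-11:10, 13:30-14:40.
Merge the second list: 06:00-09:20, 09:50-11:50, 14:55-15:15.
A \ B = 03:15-06:00, 09:25-09:50, 13:30-14:40.
B \ A = 07:45-09:20, 11:10-11:50, 14:55-15:15.
Union of the two gives the symmetric difference.

03:15-06:00, 07:45-09:20, 09:25-09:50, 11:10-11:50, 13:30-14:40, 14:55-15:15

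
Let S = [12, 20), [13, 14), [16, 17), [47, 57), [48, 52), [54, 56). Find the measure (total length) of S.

Merged: [12, 20), [47, 57).
Lengths: 8 + 10 = 18.

18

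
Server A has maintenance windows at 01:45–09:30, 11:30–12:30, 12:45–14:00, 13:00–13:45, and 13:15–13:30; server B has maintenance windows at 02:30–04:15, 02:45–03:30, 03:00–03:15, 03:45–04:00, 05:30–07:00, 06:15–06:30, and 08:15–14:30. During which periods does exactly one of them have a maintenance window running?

A, merged: 01:45–09:30, 11:30–12:30, 12:45–14:00.
B, merged: 02:30–04:15, 05:30–07:00, 08:15–14:30.
A \ B = 01:45–02:30, 04:15–05:30, 07:00–08:15.
B \ A = 09:30–11:30, 12:30–12:45, 14:00–14:30.
Union of the two gives the symmetric difference.

01:45–02:30, 04:15–05:30, 07:00–08:15, 09:30–11:30, 12:30–12:45, 14:00–14:30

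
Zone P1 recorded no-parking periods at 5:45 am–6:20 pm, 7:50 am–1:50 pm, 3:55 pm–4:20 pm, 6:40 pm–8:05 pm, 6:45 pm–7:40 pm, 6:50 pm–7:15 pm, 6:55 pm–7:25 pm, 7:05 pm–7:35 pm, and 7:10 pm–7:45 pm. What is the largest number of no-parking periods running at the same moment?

6

At 7:10 pm, 6 of the intervals are simultaneously active.
No point has more.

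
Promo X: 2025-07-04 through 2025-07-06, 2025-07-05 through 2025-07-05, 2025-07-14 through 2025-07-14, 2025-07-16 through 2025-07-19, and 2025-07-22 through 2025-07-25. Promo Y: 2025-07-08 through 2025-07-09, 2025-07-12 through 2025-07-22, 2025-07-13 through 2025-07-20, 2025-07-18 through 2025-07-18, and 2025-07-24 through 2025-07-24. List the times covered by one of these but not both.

A, merged: 2025-07-04 through 2025-07-06, 2025-07-14 through 2025-07-14, 2025-07-16 through 2025-07-19, 2025-07-22 through 2025-07-25.
B, merged: 2025-07-08 through 2025-07-09, 2025-07-12 through 2025-07-22, 2025-07-24 through 2025-07-24.
Only in the first: 2025-07-04 through 2025-07-06, 2025-07-23 through 2025-07-23, 2025-07-25 through 2025-07-25.
Only in the second: 2025-07-08 through 2025-07-09, 2025-07-12 through 2025-07-13, 2025-07-15 through 2025-07-15, 2025-07-20 through 2025-07-21.
Together these are the periods covered by exactly one.

2025-07-04 through 2025-07-06, 2025-07-08 through 2025-07-09, 2025-07-12 through 2025-07-13, 2025-07-15 through 2025-07-15, 2025-07-20 through 2025-07-21, 2025-07-23 through 2025-07-23, 2025-07-25 through 2025-07-25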